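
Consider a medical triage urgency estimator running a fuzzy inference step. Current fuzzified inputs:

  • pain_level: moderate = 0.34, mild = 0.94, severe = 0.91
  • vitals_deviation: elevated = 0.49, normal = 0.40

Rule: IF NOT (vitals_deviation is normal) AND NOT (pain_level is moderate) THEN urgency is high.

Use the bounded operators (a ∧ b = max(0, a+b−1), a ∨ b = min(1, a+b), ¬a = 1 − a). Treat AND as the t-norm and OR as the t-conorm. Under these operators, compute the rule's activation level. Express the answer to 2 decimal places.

firing strength: ¬normal=1−0.40=0.60, ¬moderate=1−0.34=0.66; AND[max(0, a+b−1)] → w = 0.26

0.26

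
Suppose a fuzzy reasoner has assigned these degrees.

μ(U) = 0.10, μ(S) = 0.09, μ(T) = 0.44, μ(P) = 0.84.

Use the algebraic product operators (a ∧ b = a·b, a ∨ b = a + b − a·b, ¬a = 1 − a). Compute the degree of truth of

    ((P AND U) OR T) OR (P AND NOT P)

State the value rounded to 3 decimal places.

P AND U = a·b on (0.8400, 0.1000) = 0.0840
(P AND U) OR T = a + b − a·b on (0.0840, 0.4400) = 0.4870
NOT P = 1 − 0.8400 = 0.1600
P AND NOT P = a·b on (0.8400, 0.1600) = 0.1344
((P AND U) OR T) OR (P AND NOT P) = a + b − a·b on (0.4870, 0.1344) = 0.5560

0.556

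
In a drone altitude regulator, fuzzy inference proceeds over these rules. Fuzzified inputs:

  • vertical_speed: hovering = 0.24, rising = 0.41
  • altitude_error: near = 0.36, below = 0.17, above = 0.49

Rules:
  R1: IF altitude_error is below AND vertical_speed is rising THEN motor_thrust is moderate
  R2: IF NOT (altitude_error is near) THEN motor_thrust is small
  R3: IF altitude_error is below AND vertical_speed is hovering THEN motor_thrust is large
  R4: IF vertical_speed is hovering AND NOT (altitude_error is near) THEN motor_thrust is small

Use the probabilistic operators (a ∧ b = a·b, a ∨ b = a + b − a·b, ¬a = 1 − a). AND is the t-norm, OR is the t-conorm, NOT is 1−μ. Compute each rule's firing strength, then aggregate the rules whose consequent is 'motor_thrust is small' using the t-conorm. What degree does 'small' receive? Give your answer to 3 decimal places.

0.695

R1: below=0.17, rising=0.41; AND[a·b] → w = 0.0697
R2: ¬near=1−0.36=0.64 → w = 0.6400
R3: below=0.17, hovering=0.24; AND[a·b] → w = 0.0408
R4: hovering=0.24, ¬near=1−0.36=0.64; AND[a·b] → w = 0.1536
Rules with consequent 'small': {R2, R4} → strengths 0.6400, 0.1536
Aggregate via t-conorm [a + b − a·b]: 0.6953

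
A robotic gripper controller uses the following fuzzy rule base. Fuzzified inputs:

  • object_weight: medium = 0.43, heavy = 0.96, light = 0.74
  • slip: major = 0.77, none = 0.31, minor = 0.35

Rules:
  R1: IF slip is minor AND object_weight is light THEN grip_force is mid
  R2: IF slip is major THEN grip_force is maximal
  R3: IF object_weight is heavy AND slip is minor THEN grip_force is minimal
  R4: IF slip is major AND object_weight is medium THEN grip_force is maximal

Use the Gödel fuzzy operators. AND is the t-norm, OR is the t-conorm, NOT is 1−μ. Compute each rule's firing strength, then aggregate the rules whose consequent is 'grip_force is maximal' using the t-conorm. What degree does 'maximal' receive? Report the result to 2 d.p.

R1: minor=0.35, light=0.74; AND[min(a, b)] → w = 0.35
R2: major=0.77 → w = 0.77
R3: heavy=0.96, minor=0.35; AND[min(a, b)] → w = 0.35
R4: major=0.77, medium=0.43; AND[min(a, b)] → w = 0.43
Rules with consequent 'maximal': {R2, R4} → strengths 0.77, 0.43
Aggregate via t-conorm [max(a, b)]: 0.77

0.77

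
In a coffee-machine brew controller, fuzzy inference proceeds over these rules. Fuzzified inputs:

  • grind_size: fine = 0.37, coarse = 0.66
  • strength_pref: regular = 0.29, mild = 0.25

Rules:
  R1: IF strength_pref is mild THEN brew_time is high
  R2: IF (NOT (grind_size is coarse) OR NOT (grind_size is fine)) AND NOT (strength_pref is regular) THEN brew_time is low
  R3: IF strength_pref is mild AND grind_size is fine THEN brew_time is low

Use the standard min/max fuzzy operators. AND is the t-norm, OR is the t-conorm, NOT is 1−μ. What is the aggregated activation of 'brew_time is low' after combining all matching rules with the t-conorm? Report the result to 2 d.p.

0.63

R1: mild=0.25 → w = 0.25
R2: (¬coarse=1−0.66=0.34 OR ¬fine=1−0.37=0.63) = 0.63; AND[min(a, b)] with ¬regular=1−0.29=0.71 → w = 0.63
R3: mild=0.25, fine=0.37; AND[min(a, b)] → w = 0.25
Rules with consequent 'low': {R2, R3} → strengths 0.63, 0.25
Aggregate via t-conorm [max(a, b)]: 0.63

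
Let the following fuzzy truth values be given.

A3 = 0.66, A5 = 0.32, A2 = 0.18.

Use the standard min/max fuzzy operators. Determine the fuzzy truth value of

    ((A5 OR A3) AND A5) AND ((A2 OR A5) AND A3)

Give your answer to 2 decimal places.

A5 OR A3 = max(a, b) on (0.32, 0.66) = 0.66
(A5 OR A3) AND A5 = min(a, b) on (0.66, 0.32) = 0.32
A2 OR A5 = max(a, b) on (0.18, 0.32) = 0.32
(A2 OR A5) AND A3 = min(a, b) on (0.32, 0.66) = 0.32
((A5 OR A3) AND A5) AND ((A2 OR A5) AND A3) = min(a, b) on (0.32, 0.32) = 0.32

0.32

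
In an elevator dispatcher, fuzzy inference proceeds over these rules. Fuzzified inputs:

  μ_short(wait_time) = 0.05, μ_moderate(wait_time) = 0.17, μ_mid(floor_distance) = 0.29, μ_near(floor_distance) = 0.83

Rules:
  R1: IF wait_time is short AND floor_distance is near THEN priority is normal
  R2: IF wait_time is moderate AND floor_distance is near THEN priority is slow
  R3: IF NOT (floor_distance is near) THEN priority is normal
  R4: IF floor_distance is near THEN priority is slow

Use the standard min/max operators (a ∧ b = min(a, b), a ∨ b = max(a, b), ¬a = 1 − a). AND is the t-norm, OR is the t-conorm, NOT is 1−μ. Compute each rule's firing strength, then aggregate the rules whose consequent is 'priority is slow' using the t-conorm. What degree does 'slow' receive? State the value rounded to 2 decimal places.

R1: short=0.05, near=0.83; AND[min(a, b)] → w = 0.05
R2: moderate=0.17, near=0.83; AND[min(a, b)] → w = 0.17
R3: ¬near=1−0.83=0.17 → w = 0.17
R4: near=0.83 → w = 0.83
Rules with consequent 'slow': {R2, R4} → strengths 0.17, 0.83
Aggregate via t-conorm [max(a, b)]: 0.83

0.83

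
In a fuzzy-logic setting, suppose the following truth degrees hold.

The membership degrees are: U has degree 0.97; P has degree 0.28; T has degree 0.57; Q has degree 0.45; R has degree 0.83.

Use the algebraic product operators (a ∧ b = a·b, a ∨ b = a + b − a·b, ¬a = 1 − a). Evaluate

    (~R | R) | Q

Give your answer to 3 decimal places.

~R = 1 − 0.8300 = 0.1700
~R | R = a + b − a·b on (0.1700, 0.8300) = 0.8589
(~R | R) | Q = a + b − a·b on (0.8589, 0.4500) = 0.9224

0.922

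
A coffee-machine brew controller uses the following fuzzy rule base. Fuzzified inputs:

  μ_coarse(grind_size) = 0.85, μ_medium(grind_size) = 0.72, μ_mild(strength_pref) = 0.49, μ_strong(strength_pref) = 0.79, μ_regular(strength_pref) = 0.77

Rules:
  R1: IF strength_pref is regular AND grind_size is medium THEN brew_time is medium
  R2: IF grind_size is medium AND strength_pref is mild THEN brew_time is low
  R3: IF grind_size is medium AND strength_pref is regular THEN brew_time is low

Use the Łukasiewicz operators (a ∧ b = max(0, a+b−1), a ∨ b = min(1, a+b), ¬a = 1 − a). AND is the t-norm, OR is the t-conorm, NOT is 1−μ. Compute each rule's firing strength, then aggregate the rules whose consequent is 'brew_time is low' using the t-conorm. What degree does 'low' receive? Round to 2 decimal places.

0.70

R1: regular=0.77, medium=0.72; AND[max(0, a+b−1)] → w = 0.49
R2: medium=0.72, mild=0.49; AND[max(0, a+b−1)] → w = 0.21
R3: medium=0.72, regular=0.77; AND[max(0, a+b−1)] → w = 0.49
Rules with consequent 'low': {R2, R3} → strengths 0.21, 0.49
Aggregate via t-conorm [min(1, a+b)]: 0.70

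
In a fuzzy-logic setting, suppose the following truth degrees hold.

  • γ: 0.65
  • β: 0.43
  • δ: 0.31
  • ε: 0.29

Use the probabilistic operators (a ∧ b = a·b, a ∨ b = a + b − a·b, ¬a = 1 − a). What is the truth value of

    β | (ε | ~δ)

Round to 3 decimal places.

0.875

~δ = 1 − 0.3100 = 0.6900
ε | ~δ = a + b − a·b on (0.2900, 0.6900) = 0.7799
β | (ε | ~δ) = a + b − a·b on (0.4300, 0.7799) = 0.8745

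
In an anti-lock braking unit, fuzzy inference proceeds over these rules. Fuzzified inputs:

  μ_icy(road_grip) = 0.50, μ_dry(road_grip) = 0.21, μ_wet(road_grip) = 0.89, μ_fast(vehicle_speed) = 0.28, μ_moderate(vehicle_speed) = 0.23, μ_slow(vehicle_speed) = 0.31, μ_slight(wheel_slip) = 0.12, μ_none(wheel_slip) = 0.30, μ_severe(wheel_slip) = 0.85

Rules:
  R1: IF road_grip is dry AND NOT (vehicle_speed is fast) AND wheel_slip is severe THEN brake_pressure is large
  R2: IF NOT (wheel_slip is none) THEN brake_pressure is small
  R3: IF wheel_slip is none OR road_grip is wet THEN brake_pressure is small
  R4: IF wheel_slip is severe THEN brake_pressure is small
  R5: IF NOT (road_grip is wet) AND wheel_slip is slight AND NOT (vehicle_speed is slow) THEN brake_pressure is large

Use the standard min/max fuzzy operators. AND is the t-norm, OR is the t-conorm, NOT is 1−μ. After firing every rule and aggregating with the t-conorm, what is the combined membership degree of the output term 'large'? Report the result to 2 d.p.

R1: dry=0.21, ¬fast=1−0.28=0.72, severe=0.85; AND[min(a, b)] → w = 0.21
R2: ¬none=1−0.30=0.70 → w = 0.70
R3: none=0.30, wet=0.89; OR[max(a, b)] → w = 0.89
R4: severe=0.85 → w = 0.85
R5: ¬wet=1−0.89=0.11, slight=0.12, ¬slow=1−0.31=0.69; AND[min(a, b)] → w = 0.11
Rules with consequent 'large': {R1, R5} → strengths 0.21, 0.11
Aggregate via t-conorm [max(a, b)]: 0.21

0.21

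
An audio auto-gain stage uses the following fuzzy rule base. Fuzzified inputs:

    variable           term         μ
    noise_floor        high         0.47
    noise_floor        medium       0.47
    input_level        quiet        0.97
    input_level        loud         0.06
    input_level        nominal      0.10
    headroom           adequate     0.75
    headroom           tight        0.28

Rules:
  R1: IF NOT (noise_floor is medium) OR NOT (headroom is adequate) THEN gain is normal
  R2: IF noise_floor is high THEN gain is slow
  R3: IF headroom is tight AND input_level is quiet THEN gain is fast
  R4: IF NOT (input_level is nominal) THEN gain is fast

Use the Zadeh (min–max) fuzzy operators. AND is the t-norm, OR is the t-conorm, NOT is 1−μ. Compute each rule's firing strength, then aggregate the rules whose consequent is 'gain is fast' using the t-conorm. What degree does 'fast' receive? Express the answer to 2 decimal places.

0.90

R1: ¬medium=1−0.47=0.53, ¬adequate=1−0.75=0.25; OR[max(a, b)] → w = 0.53
R2: high=0.47 → w = 0.47
R3: tight=0.28, quiet=0.97; AND[min(a, b)] → w = 0.28
R4: ¬nominal=1−0.10=0.90 → w = 0.90
Rules with consequent 'fast': {R3, R4} → strengths 0.28, 0.90
Aggregate via t-conorm [max(a, b)]: 0.90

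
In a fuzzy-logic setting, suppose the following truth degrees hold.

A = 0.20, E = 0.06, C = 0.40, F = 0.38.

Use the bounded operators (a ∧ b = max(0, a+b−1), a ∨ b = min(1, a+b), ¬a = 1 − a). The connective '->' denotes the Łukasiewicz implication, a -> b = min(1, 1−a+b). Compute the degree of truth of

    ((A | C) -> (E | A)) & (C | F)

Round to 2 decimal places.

A | C = min(1, a+b) on (0.20, 0.40) = 0.60
E | A = min(1, a+b) on (0.06, 0.20) = 0.26
(A | C) -> (E | A)  [Łukasiewicz: min(1, 1−a+b)] with a=0.60, b=0.26 → 0.66
C | F = min(1, a+b) on (0.40, 0.38) = 0.78
((A | C) -> (E | A)) & (C | F) = max(0, a+b−1) on (0.66, 0.78) = 0.44

0.44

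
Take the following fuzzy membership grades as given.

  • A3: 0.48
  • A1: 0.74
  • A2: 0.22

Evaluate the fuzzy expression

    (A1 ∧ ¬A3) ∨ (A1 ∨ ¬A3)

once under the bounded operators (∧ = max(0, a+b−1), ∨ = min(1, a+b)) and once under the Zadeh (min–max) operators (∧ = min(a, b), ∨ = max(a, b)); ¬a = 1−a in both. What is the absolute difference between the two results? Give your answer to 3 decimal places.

0.260

Under bounded:
  ¬A3 = 1 − 0.48 = 0.52
  A1 ∧ ¬A3 = max(0, a+b−1) on (0.74, 0.52) = 0.26
  ¬A3 = 1 − 0.48 = 0.52
  A1 ∨ ¬A3 = min(1, a+b) on (0.74, 0.52) = 1.00
  (A1 ∧ ¬A3) ∨ (A1 ∨ ¬A3) = min(1, a+b) on (0.26, 1.00) = 1.00
  → value = 1.0000
Under Zadeh (min–max):
  ¬A3 = 1 − 0.48 = 0.52
  A1 ∧ ¬A3 = min(a, b) on (0.74, 0.52) = 0.52
  ¬A3 = 1 − 0.48 = 0.52
  A1 ∨ ¬A3 = max(a, b) on (0.74, 0.52) = 0.74
  (A1 ∧ ¬A3) ∨ (A1 ∨ ¬A3) = max(a, b) on (0.52, 0.74) = 0.74
  → value = 0.7400
|1.0000 − 0.7400| = 0.260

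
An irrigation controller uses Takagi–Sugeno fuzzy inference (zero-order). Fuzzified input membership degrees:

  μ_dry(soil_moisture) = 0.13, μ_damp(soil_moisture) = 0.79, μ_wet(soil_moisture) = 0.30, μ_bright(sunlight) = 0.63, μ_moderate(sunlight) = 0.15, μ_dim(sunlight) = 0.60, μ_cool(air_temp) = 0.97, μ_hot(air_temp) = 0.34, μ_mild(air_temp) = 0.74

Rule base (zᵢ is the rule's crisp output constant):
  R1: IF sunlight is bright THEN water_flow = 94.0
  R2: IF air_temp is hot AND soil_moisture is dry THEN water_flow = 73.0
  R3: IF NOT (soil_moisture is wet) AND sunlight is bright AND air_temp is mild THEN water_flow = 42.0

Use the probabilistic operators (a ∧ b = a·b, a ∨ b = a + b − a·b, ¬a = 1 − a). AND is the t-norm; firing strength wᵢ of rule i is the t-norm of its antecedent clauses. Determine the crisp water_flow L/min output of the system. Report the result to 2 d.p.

R1 (z=94.0): bright=0.63 → w = 0.6300
R2 (z=73.0): hot=0.34, dry=0.13; AND[a·b] → w = 0.0442
R3 (z=42.0): ¬wet=1−0.30=0.70, bright=0.63, mild=0.74; AND[a·b] → w = 0.3263
Weighted average = (0.6300·94.0 + 0.0442·73.0 + 0.3263·42.0) / (0.6300 + 0.0442 + 0.3263)
  = 76.1529 / 1.0005 = 76.11

76.11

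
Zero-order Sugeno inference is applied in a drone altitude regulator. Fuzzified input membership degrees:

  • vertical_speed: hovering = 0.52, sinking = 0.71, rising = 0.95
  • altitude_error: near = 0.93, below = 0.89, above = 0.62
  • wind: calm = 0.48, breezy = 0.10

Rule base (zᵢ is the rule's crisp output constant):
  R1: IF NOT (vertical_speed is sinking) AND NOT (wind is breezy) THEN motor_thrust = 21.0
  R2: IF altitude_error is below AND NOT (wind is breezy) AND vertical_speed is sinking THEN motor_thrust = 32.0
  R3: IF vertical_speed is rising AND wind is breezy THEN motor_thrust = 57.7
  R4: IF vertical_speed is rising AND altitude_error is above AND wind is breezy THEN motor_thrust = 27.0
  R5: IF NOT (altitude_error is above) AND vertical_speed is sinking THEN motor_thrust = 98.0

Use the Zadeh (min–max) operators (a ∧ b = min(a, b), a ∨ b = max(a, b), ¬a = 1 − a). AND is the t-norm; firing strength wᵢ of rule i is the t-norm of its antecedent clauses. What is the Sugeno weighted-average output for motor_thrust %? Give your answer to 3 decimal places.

47.165

R1 (z=21.0): ¬sinking=1−0.71=0.29, ¬breezy=1−0.10=0.90; AND[min(a, b)] → w = 0.29
R2 (z=32.0): below=0.89, ¬breezy=1−0.10=0.90, sinking=0.71; AND[min(a, b)] → w = 0.71
R3 (z=57.7): rising=0.95, breezy=0.10; AND[min(a, b)] → w = 0.10
R4 (z=27.0): rising=0.95, above=0.62, breezy=0.10; AND[min(a, b)] → w = 0.10
R5 (z=98.0): ¬above=1−0.62=0.38, sinking=0.71; AND[min(a, b)] → w = 0.38
Weighted average = (0.29·21.0 + 0.71·32.0 + 0.10·57.7 + 0.10·27.0 + 0.38·98.0) / (0.29 + 0.71 + 0.10 + 0.10 + 0.38)
  = 74.5200 / 1.5800 = 47.165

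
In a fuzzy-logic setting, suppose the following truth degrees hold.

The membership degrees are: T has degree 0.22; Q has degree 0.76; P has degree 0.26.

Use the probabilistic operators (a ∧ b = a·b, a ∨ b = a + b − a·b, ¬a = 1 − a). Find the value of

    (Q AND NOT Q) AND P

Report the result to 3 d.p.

NOT Q = 1 − 0.7600 = 0.2400
Q AND NOT Q = a·b on (0.7600, 0.2400) = 0.1824
(Q AND NOT Q) AND P = a·b on (0.1824, 0.2600) = 0.0474

0.047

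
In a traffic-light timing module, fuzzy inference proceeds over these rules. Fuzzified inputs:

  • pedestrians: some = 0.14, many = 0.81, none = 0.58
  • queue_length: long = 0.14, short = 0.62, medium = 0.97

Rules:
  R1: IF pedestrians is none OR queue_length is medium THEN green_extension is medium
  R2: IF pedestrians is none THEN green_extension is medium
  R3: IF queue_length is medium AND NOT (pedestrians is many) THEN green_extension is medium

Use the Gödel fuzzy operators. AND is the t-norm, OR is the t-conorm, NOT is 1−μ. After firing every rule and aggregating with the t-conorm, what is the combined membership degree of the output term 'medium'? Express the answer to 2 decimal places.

0.97

R1: none=0.58, medium=0.97; OR[max(a, b)] → w = 0.97
R2: none=0.58 → w = 0.58
R3: medium=0.97, ¬many=1−0.81=0.19; AND[min(a, b)] → w = 0.19
Rules with consequent 'medium': {R1, R2, R3} → strengths 0.97, 0.58, 0.19
Aggregate via t-conorm [max(a, b)]: 0.97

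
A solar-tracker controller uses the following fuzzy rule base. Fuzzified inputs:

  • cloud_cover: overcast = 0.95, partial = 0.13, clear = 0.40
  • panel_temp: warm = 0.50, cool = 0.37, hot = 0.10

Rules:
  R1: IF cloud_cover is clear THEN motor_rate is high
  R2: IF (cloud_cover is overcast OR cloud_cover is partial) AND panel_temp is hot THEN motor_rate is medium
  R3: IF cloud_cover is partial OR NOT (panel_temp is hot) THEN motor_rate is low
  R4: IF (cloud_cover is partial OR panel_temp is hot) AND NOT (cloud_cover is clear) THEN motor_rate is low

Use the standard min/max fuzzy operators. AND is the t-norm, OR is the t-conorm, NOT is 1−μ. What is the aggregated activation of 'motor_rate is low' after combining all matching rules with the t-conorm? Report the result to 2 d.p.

0.90

R1: clear=0.40 → w = 0.40
R2: (overcast=0.95 OR partial=0.13) = 0.95; AND[min(a, b)] with hot=0.10 → w = 0.10
R3: partial=0.13, ¬hot=1−0.10=0.90; OR[max(a, b)] → w = 0.90
R4: (partial=0.13 OR hot=0.10) = 0.13; AND[min(a, b)] with ¬clear=1−0.40=0.60 → w = 0.13
Rules with consequent 'low': {R3, R4} → strengths 0.90, 0.13
Aggregate via t-conorm [max(a, b)]: 0.90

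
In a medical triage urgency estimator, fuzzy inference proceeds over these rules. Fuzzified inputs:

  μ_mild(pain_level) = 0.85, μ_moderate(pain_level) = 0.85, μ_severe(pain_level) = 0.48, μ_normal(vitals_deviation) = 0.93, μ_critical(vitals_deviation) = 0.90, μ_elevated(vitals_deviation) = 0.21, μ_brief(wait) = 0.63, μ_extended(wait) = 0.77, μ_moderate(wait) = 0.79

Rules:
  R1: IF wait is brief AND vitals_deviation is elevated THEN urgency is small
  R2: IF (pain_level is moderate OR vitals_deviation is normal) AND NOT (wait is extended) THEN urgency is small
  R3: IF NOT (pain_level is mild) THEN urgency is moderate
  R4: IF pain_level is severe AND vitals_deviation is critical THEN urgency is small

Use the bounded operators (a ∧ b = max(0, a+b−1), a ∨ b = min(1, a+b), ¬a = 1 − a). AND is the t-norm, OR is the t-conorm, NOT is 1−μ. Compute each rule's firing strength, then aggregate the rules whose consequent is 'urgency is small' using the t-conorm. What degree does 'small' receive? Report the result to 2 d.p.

R1: brief=0.63, elevated=0.21; AND[max(0, a+b−1)] → w = 0.00
R2: (moderate=0.85 OR normal=0.93) = 1.00; AND[max(0, a+b−1)] with ¬extended=1−0.77=0.23 → w = 0.23
R3: ¬mild=1−0.85=0.15 → w = 0.15
R4: severe=0.48, critical=0.90; AND[max(0, a+b−1)] → w = 0.38
Rules with consequent 'small': {R1, R2, R4} → strengths 0.00, 0.23, 0.38
Aggregate via t-conorm [min(1, a+b)]: 0.61

0.61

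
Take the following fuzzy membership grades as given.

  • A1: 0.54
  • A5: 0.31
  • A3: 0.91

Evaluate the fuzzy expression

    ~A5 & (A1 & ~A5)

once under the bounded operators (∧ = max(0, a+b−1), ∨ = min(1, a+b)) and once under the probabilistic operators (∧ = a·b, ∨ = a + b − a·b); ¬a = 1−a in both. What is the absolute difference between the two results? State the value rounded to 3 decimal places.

Under bounded:
  ~A5 = 1 − 0.31 = 0.69
  ~A5 = 1 − 0.31 = 0.69
  A1 & ~A5 = max(0, a+b−1) on (0.54, 0.69) = 0.23
  ~A5 & (A1 & ~A5) = max(0, a+b−1) on (0.69, 0.23) = 0.00
  → value = 0.0000
Under probabilistic:
  ~A5 = 1 − 0.3100 = 0.6900
  ~A5 = 1 − 0.3100 = 0.6900
  A1 & ~A5 = a·b on (0.5400, 0.6900) = 0.3726
  ~A5 & (A1 & ~A5) = a·b on (0.6900, 0.3726) = 0.2571
  → value = 0.2571
|0.0000 − 0.2571| = 0.257

0.257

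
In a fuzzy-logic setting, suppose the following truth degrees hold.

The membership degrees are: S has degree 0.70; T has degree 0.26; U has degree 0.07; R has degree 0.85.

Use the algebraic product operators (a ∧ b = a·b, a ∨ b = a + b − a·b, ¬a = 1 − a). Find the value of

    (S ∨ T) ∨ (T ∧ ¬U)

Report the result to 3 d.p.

S ∨ T = a + b − a·b on (0.7000, 0.2600) = 0.7780
¬U = 1 − 0.0700 = 0.9300
T ∧ ¬U = a·b on (0.2600, 0.9300) = 0.2418
(S ∨ T) ∨ (T ∧ ¬U) = a + b − a·b on (0.7780, 0.2418) = 0.8317

0.832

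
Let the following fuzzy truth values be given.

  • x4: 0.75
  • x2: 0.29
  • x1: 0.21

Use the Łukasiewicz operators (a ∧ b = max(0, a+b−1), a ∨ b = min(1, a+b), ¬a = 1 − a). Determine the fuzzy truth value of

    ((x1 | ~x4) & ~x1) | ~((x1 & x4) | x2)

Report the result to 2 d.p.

~x4 = 1 − 0.75 = 0.25
x1 | ~x4 = min(1, a+b) on (0.21, 0.25) = 0.46
~x1 = 1 − 0.21 = 0.79
(x1 | ~x4) & ~x1 = max(0, a+b−1) on (0.46, 0.79) = 0.25
x1 & x4 = max(0, a+b−1) on (0.21, 0.75) = 0.00
(x1 & x4) | x2 = min(1, a+b) on (0.00, 0.29) = 0.29
~((x1 & x4) | x2) = 1 − 0.29 = 0.71
((x1 | ~x4) & ~x1) | ~((x1 & x4) | x2) = min(1, a+b) on (0.25, 0.71) = 0.96

0.96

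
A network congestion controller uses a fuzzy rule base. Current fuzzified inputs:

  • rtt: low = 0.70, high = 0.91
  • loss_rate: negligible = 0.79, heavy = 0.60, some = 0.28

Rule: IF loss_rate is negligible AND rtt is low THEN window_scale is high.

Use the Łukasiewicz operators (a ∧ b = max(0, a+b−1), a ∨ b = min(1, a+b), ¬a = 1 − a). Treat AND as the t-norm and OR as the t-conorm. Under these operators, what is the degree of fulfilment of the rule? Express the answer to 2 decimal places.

0.49

firing strength: negligible=0.79, low=0.70; AND[max(0, a+b−1)] → w = 0.49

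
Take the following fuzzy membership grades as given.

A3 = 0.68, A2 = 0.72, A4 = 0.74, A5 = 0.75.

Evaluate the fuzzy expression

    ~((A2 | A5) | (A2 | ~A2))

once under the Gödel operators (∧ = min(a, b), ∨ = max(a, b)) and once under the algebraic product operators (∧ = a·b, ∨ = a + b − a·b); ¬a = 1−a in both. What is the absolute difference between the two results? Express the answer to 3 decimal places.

Under Gödel:
  A2 | A5 = max(a, b) on (0.72, 0.75) = 0.75
  ~A2 = 1 − 0.72 = 0.28
  A2 | ~A2 = max(a, b) on (0.72, 0.28) = 0.72
  (A2 | A5) | (A2 | ~A2) = max(a, b) on (0.75, 0.72) = 0.75
  ~((A2 | A5) | (A2 | ~A2)) = 1 − 0.75 = 0.25
  → value = 0.2500
Under algebraic product:
  A2 | A5 = a + b − a·b on (0.7200, 0.7500) = 0.9300
  ~A2 = 1 − 0.7200 = 0.2800
  A2 | ~A2 = a + b − a·b on (0.7200, 0.2800) = 0.7984
  (A2 | A5) | (A2 | ~A2) = a + b − a·b on (0.9300, 0.7984) = 0.9859
  ~((A2 | A5) | (A2 | ~A2)) = 1 − 0.9859 = 0.0141
  → value = 0.0141
|0.2500 − 0.0141| = 0.236

0.236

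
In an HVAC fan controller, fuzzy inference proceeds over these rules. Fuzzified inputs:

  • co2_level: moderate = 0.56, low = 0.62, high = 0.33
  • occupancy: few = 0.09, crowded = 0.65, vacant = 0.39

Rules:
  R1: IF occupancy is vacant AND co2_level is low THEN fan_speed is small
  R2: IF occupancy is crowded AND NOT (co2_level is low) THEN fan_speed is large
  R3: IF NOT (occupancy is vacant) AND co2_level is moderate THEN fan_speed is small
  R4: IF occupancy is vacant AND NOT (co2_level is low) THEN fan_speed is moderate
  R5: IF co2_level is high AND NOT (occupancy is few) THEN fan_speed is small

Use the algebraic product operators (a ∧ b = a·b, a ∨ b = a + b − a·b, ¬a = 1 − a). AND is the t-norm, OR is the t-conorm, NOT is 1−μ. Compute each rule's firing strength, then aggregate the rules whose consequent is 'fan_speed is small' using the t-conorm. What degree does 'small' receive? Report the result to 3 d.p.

0.651

R1: vacant=0.39, low=0.62; AND[a·b] → w = 0.2418
R2: crowded=0.65, ¬low=1−0.62=0.38; AND[a·b] → w = 0.2470
R3: ¬vacant=1−0.39=0.61, moderate=0.56; AND[a·b] → w = 0.3416
R4: vacant=0.39, ¬low=1−0.62=0.38; AND[a·b] → w = 0.1482
R5: high=0.33, ¬few=1−0.09=0.91; AND[a·b] → w = 0.3003
Rules with consequent 'small': {R1, R3, R5} → strengths 0.2418, 0.3416, 0.3003
Aggregate via t-conorm [a + b − a·b]: 0.6507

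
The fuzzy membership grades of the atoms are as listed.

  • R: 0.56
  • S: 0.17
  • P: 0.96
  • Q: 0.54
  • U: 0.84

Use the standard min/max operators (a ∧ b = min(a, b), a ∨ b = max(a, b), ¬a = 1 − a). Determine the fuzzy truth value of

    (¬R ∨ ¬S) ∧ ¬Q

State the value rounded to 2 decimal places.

¬R = 1 − 0.56 = 0.44
¬S = 1 − 0.17 = 0.83
¬R ∨ ¬S = max(a, b) on (0.44, 0.83) = 0.83
¬Q = 1 − 0.54 = 0.46
(¬R ∨ ¬S) ∧ ¬Q = min(a, b) on (0.83, 0.46) = 0.46

0.46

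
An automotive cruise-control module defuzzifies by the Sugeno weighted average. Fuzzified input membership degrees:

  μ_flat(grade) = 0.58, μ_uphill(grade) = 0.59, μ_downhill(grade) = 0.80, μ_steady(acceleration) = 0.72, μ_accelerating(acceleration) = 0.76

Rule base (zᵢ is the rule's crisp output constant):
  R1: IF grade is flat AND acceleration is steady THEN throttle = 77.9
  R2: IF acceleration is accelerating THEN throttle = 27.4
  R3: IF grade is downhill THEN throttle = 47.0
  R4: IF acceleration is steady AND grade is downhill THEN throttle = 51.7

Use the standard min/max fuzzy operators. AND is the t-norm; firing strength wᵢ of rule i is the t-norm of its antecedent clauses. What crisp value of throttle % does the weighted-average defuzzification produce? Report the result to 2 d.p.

R1 (z=77.9): flat=0.58, steady=0.72; AND[min(a, b)] → w = 0.58
R2 (z=27.4): accelerating=0.76 → w = 0.76
R3 (z=47.0): downhill=0.80 → w = 0.80
R4 (z=51.7): steady=0.72, downhill=0.80; AND[min(a, b)] → w = 0.72
Weighted average = (0.58·77.9 + 0.76·27.4 + 0.80·47.0 + 0.72·51.7) / (0.58 + 0.76 + 0.80 + 0.72)
  = 140.8300 / 2.8600 = 49.24

49.24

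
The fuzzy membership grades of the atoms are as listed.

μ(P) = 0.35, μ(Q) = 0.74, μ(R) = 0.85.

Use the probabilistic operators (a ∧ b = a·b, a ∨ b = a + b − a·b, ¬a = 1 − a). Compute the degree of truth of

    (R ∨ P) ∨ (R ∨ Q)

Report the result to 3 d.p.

R ∨ P = a + b − a·b on (0.8500, 0.3500) = 0.9025
R ∨ Q = a + b − a·b on (0.8500, 0.7400) = 0.9610
(R ∨ P) ∨ (R ∨ Q) = a + b − a·b on (0.9025, 0.9610) = 0.9962

0.996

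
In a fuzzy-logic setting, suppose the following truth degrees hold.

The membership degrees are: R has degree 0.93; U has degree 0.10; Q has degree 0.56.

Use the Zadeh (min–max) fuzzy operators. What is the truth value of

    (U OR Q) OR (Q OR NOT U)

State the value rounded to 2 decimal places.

0.90

U OR Q = max(a, b) on (0.10, 0.56) = 0.56
NOT U = 1 − 0.10 = 0.90
Q OR NOT U = max(a, b) on (0.56, 0.90) = 0.90
(U OR Q) OR (Q OR NOT U) = max(a, b) on (0.56, 0.90) = 0.90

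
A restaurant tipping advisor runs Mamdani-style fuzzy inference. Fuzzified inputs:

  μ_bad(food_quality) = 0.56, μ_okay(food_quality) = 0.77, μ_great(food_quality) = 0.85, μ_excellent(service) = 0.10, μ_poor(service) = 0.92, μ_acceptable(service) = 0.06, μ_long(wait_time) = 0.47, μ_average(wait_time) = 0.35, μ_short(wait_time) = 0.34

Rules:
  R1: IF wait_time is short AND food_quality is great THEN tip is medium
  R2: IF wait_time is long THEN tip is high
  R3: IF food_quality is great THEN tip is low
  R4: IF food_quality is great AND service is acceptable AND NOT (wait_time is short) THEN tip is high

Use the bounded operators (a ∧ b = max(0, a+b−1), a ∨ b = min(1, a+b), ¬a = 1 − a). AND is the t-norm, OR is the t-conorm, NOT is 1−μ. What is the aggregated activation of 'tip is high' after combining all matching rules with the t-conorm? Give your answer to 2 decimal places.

R1: short=0.34, great=0.85; AND[max(0, a+b−1)] → w = 0.19
R2: long=0.47 → w = 0.47
R3: great=0.85 → w = 0.85
R4: great=0.85, acceptable=0.06, ¬short=1−0.34=0.66; AND[max(0, a+b−1)] → w = 0.00
Rules with consequent 'high': {R2, R4} → strengths 0.47, 0.00
Aggregate via t-conorm [min(1, a+b)]: 0.47

0.47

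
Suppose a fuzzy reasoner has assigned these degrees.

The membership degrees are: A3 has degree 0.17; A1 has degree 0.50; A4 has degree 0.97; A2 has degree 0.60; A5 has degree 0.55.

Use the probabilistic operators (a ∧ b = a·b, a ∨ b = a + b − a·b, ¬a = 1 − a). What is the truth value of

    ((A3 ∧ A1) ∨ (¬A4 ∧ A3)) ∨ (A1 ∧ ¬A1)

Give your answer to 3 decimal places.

A3 ∧ A1 = a·b on (0.1700, 0.5000) = 0.0850
¬A4 = 1 − 0.9700 = 0.0300
¬A4 ∧ A3 = a·b on (0.0300, 0.1700) = 0.0051
(A3 ∧ A1) ∨ (¬A4 ∧ A3) = a + b − a·b on (0.0850, 0.0051) = 0.0897
¬A1 = 1 − 0.5000 = 0.5000
A1 ∧ ¬A1 = a·b on (0.5000, 0.5000) = 0.2500
((A3 ∧ A1) ∨ (¬A4 ∧ A3)) ∨ (A1 ∧ ¬A1) = a + b − a·b on (0.0897, 0.2500) = 0.3172

0.317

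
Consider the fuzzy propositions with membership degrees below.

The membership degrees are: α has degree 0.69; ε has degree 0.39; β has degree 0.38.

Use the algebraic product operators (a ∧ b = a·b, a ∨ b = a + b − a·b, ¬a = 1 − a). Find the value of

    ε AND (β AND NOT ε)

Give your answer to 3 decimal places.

NOT ε = 1 − 0.3900 = 0.6100
β AND NOT ε = a·b on (0.3800, 0.6100) = 0.2318
ε AND (β AND NOT ε) = a·b on (0.3900, 0.2318) = 0.0904

0.090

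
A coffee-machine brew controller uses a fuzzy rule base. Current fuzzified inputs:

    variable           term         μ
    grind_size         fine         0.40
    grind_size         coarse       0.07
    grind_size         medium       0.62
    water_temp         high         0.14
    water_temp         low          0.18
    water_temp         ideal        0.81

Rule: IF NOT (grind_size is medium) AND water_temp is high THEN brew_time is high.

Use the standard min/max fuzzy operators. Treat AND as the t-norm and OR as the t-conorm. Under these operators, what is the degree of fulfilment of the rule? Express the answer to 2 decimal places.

0.14

firing strength: ¬medium=1−0.62=0.38, high=0.14; AND[min(a, b)] → w = 0.14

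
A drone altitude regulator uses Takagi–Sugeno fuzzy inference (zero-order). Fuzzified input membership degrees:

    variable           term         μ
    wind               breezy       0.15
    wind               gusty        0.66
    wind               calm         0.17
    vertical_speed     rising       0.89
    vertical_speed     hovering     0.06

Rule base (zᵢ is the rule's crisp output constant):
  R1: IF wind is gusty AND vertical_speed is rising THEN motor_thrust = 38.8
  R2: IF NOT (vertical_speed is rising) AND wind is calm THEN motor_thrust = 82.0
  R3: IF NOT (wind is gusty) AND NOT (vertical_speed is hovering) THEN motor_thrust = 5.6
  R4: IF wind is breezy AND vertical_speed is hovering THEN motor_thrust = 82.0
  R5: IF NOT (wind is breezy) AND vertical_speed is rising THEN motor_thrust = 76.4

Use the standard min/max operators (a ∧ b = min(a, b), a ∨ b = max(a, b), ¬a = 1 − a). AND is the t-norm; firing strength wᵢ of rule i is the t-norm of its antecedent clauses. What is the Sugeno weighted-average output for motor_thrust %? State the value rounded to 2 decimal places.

R1 (z=38.8): gusty=0.66, rising=0.89; AND[min(a, b)] → w = 0.66
R2 (z=82.0): ¬rising=1−0.89=0.11, calm=0.17; AND[min(a, b)] → w = 0.11
R3 (z=5.6): ¬gusty=1−0.66=0.34, ¬hovering=1−0.06=0.94; AND[min(a, b)] → w = 0.34
R4 (z=82.0): breezy=0.15, hovering=0.06; AND[min(a, b)] → w = 0.06
R5 (z=76.4): ¬breezy=1−0.15=0.85, rising=0.89; AND[min(a, b)] → w = 0.85
Weighted average = (0.66·38.8 + 0.11·82.0 + 0.34·5.6 + 0.06·82.0 + 0.85·76.4) / (0.66 + 0.11 + 0.34 + 0.06 + 0.85)
  = 106.3920 / 2.0200 = 52.67

52.67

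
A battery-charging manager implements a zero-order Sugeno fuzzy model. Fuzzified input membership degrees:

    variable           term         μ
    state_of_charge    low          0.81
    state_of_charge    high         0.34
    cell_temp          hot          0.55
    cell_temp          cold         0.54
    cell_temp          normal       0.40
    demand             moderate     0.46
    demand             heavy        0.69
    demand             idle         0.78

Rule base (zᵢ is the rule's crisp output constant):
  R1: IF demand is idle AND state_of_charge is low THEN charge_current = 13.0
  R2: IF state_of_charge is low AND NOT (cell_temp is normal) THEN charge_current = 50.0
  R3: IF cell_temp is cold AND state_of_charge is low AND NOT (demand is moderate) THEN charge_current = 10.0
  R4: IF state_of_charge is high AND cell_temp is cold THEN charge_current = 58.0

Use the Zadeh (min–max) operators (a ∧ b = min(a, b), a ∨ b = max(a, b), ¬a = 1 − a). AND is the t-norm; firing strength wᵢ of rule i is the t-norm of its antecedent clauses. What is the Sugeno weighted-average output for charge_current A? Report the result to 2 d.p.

28.88

R1 (z=13.0): idle=0.78, low=0.81; AND[min(a, b)] → w = 0.78
R2 (z=50.0): low=0.81, ¬normal=1−0.40=0.60; AND[min(a, b)] → w = 0.60
R3 (z=10.0): cold=0.54, low=0.81, ¬moderate=1−0.46=0.54; AND[min(a, b)] → w = 0.54
R4 (z=58.0): high=0.34, cold=0.54; AND[min(a, b)] → w = 0.34
Weighted average = (0.78·13.0 + 0.60·50.0 + 0.54·10.0 + 0.34·58.0) / (0.78 + 0.60 + 0.54 + 0.34)
  = 65.2600 / 2.2600 = 28.88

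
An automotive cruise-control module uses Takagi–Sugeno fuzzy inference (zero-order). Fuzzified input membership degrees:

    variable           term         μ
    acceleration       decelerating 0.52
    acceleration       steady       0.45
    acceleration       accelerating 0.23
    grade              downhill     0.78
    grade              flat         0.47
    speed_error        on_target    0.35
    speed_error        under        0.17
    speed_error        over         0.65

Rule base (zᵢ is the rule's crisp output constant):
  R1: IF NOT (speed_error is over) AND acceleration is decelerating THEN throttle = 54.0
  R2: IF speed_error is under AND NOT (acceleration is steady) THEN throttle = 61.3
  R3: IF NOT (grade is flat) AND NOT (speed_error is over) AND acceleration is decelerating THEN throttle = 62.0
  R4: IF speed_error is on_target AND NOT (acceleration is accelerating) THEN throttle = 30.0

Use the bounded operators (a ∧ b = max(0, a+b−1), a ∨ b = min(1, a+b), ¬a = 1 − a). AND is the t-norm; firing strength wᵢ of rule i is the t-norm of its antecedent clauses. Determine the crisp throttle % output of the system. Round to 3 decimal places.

30.000

R1 (z=54.0): ¬over=1−0.65=0.35, decelerating=0.52; AND[max(0, a+b−1)] → w = 0.00
R2 (z=61.3): under=0.17, ¬steady=1−0.45=0.55; AND[max(0, a+b−1)] → w = 0.00
R3 (z=62.0): ¬flat=1−0.47=0.53, ¬over=1−0.65=0.35, decelerating=0.52; AND[max(0, a+b−1)] → w = 0.00
R4 (z=30.0): on_target=0.35, ¬accelerating=1−0.23=0.77; AND[max(0, a+b−1)] → w = 0.12
Weighted average = (0.00·54.0 + 0.00·61.3 + 0.00·62.0 + 0.12·30.0) / (0.00 + 0.00 + 0.00 + 0.12)
  = 3.6000 / 0.1200 = 30.000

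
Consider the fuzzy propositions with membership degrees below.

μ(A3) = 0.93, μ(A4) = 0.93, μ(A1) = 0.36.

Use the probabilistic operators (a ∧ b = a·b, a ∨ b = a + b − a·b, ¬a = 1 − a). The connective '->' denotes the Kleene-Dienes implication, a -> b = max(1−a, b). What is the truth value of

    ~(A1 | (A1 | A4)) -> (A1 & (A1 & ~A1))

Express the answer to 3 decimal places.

0.971

A1 | A4 = a + b − a·b on (0.3600, 0.9300) = 0.9552
A1 | (A1 | A4) = a + b − a·b on (0.3600, 0.9552) = 0.9713
~(A1 | (A1 | A4)) = 1 − 0.9713 = 0.0287
~A1 = 1 − 0.3600 = 0.6400
A1 & ~A1 = a·b on (0.3600, 0.6400) = 0.2304
A1 & (A1 & ~A1) = a·b on (0.3600, 0.2304) = 0.0829
~(A1 | (A1 | A4)) -> (A1 & (A1 & ~A1))  [Kleene-Dienes: max(1−a, b)] with a=0.0287, b=0.0829 → 0.9713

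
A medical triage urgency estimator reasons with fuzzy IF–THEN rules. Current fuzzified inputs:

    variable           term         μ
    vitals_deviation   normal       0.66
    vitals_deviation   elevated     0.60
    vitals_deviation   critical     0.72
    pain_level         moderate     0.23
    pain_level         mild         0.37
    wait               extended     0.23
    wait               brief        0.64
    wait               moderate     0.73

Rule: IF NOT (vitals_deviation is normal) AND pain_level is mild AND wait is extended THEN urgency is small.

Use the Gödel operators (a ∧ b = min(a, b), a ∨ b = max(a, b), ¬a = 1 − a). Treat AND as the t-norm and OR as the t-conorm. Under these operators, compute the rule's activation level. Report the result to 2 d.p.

0.23

firing strength: ¬normal=1−0.66=0.34, mild=0.37, extended=0.23; AND[min(a, b)] → w = 0.23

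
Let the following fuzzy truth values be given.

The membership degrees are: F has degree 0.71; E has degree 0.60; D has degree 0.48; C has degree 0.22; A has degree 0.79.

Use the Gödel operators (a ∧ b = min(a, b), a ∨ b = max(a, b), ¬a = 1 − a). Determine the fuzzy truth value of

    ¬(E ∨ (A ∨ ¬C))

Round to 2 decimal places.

0.21

¬C = 1 − 0.22 = 0.78
A ∨ ¬C = max(a, b) on (0.79, 0.78) = 0.79
E ∨ (A ∨ ¬C) = max(a, b) on (0.60, 0.79) = 0.79
¬(E ∨ (A ∨ ¬C)) = 1 − 0.79 = 0.21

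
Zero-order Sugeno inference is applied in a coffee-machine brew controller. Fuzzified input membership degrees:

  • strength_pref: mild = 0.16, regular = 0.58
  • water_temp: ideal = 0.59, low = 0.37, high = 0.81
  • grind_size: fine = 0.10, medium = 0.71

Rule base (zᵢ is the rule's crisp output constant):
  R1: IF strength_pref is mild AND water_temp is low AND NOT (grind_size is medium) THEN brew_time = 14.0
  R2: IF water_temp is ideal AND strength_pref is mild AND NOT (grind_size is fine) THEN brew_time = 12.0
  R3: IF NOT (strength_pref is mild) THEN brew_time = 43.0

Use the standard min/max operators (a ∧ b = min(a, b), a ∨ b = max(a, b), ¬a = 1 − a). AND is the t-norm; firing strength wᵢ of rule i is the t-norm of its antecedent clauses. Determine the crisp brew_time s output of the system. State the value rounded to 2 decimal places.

34.72

R1 (z=14.0): mild=0.16, low=0.37, ¬medium=1−0.71=0.29; AND[min(a, b)] → w = 0.16
R2 (z=12.0): ideal=0.59, mild=0.16, ¬fine=1−0.10=0.90; AND[min(a, b)] → w = 0.16
R3 (z=43.0): ¬mild=1−0.16=0.84 → w = 0.84
Weighted average = (0.16·14.0 + 0.16·12.0 + 0.84·43.0) / (0.16 + 0.16 + 0.84)
  = 40.2800 / 1.1600 = 34.72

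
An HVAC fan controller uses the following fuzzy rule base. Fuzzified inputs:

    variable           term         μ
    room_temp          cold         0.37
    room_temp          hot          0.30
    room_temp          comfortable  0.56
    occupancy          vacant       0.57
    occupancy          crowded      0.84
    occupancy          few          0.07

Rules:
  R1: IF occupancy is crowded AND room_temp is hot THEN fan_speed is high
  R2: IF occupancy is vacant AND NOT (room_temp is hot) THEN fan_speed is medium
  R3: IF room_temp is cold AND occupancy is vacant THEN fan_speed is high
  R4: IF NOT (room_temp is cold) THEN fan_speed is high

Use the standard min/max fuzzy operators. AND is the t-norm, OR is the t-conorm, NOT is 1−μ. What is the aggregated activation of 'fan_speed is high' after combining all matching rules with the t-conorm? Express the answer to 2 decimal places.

R1: crowded=0.84, hot=0.30; AND[min(a, b)] → w = 0.30
R2: vacant=0.57, ¬hot=1−0.30=0.70; AND[min(a, b)] → w = 0.57
R3: cold=0.37, vacant=0.57; AND[min(a, b)] → w = 0.37
R4: ¬cold=1−0.37=0.63 → w = 0.63
Rules with consequent 'high': {R1, R3, R4} → strengths 0.30, 0.37, 0.63
Aggregate via t-conorm [max(a, b)]: 0.63

0.63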